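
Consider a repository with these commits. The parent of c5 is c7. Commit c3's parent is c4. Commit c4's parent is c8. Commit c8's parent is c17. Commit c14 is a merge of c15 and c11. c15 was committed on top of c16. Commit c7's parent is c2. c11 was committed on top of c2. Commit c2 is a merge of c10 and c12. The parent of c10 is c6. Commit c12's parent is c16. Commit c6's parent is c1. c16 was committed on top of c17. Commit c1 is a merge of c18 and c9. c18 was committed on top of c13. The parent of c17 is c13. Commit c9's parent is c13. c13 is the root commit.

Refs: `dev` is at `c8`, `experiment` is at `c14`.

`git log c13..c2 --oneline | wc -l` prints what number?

9

Reachable from c2: {c1, c10, c12, c13, c16, c17, c18, c2, c6, c9}.
Reachable from c13: {c13}.
In c2's history but not c13's: {c1, c10, c12, c16, c17, c18, c2, c6, c9} — 9 commits.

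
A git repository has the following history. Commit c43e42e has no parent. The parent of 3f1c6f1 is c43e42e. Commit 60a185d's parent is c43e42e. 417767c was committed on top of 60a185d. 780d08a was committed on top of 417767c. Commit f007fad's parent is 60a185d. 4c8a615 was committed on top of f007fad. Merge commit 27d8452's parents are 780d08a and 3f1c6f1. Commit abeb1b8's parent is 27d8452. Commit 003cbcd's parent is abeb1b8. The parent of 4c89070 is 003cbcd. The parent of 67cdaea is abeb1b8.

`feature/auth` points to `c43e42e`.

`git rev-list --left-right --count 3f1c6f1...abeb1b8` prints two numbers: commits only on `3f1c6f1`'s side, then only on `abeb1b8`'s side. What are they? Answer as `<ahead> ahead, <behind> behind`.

Reachable from 3f1c6f1: {3f1c6f1, c43e42e}.
Reachable from abeb1b8: {27d8452, 3f1c6f1, 417767c, 60a185d, 780d08a, abeb1b8, c43e42e}.
Only in 3f1c6f1's history (ahead): {} — 0.
Only in abeb1b8's history (behind): {27d8452, 417767c, 60a185d, 780d08a, abeb1b8} — 5.

0 ahead, 5 behind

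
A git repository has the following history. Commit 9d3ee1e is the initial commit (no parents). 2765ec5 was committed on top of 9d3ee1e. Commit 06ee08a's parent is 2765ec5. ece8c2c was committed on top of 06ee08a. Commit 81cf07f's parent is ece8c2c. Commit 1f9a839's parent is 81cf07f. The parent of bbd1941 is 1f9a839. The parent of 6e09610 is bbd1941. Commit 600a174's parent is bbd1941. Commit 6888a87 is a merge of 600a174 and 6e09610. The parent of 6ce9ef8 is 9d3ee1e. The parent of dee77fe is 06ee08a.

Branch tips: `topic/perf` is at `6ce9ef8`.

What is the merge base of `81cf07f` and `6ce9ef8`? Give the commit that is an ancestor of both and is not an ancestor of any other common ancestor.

9d3ee1e

Ancestors of 81cf07f: {06ee08a, 2765ec5, 81cf07f, 9d3ee1e, ece8c2c}.
Ancestors of 6ce9ef8: {6ce9ef8, 9d3ee1e}.
Common ancestors: {9d3ee1e}.
The only common ancestor is 9d3ee1e, so it is the merge base.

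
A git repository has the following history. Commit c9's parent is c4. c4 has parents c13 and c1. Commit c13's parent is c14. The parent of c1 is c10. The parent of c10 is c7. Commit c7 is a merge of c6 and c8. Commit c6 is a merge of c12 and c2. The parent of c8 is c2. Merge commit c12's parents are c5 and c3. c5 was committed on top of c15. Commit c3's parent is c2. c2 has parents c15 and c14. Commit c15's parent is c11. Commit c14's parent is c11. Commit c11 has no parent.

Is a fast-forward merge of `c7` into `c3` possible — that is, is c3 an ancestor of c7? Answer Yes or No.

Yes

A fast-forward from c3 to c7 is possible iff c3 is an ancestor of c7.
Ancestors of c7: {c11, c12, c14, c15, c2, c3, c5, c6, c7, c8}.
c3 is among them, so fast-forward is possible.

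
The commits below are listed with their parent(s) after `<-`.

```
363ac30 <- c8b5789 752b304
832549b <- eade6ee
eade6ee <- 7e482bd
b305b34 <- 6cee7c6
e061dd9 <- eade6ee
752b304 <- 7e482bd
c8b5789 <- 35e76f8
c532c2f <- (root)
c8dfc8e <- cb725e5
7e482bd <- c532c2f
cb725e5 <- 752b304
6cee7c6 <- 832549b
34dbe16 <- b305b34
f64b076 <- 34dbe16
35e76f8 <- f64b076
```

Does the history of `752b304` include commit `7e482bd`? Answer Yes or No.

Ancestors of 752b304 (commits reachable by following parents): {752b304, 7e482bd, c532c2f}.
7e482bd is in that set, so it is an ancestor of 752b304.

Yes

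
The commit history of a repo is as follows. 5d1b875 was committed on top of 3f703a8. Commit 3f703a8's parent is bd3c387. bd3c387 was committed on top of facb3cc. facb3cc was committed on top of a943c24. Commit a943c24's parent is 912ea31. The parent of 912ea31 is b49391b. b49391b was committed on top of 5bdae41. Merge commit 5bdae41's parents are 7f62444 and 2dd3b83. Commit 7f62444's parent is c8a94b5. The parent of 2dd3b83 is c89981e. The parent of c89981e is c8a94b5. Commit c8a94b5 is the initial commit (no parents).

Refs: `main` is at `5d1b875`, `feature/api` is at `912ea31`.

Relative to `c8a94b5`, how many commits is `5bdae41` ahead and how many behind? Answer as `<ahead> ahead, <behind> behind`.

4 ahead, 0 behind

Reachable from 5bdae41: {2dd3b83, 5bdae41, 7f62444, c89981e, c8a94b5}.
Reachable from c8a94b5: {c8a94b5}.
Only in 5bdae41's history (ahead): {2dd3b83, 5bdae41, 7f62444, c89981e} — 4.
Only in c8a94b5's history (behind): {} — 0.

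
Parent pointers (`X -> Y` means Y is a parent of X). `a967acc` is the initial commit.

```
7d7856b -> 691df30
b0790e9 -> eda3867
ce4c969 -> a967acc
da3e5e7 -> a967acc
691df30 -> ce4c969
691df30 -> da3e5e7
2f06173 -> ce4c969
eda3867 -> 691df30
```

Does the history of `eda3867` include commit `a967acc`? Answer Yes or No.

Ancestors of eda3867 (commits reachable by following parents): {691df30, a967acc, ce4c969, da3e5e7, eda3867}.
a967acc is in that set, so it is an ancestor of eda3867.

Yes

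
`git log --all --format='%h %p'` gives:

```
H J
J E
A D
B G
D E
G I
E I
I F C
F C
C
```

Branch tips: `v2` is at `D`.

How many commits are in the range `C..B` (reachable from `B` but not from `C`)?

Reachable from B: {B, C, F, G, I}.
Reachable from C: {C}.
In B's history but not C's: {B, F, G, I} — 4 commits.

4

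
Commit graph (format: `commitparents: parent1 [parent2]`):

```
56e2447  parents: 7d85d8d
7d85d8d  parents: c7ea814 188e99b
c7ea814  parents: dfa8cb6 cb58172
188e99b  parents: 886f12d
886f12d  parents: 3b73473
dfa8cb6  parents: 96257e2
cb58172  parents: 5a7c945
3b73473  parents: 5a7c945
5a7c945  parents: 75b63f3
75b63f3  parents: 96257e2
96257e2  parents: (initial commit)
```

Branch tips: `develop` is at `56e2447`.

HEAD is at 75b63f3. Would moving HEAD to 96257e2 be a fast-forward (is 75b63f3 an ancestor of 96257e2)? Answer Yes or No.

A fast-forward from 75b63f3 to 96257e2 is possible iff 75b63f3 is an ancestor of 96257e2.
Ancestors of 96257e2: {96257e2}.
75b63f3 is not among them, so fast-forward is not possible.

No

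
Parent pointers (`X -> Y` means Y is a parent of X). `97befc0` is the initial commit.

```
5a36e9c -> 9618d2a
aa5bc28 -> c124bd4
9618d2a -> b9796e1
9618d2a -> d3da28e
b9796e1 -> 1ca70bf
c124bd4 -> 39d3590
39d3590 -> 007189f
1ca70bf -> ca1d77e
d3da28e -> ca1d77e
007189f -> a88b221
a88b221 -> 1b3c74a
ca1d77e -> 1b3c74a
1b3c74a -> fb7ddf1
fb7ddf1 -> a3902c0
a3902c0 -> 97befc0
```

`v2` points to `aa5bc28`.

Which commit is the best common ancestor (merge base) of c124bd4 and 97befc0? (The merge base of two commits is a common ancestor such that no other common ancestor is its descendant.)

97befc0

Ancestors of c124bd4: {007189f, 1b3c74a, 39d3590, 97befc0, a3902c0, a88b221, c124bd4, fb7ddf1}.
Ancestors of 97befc0: {97befc0}.
Common ancestors: {97befc0}.
The only common ancestor is 97befc0, so it is the merge base.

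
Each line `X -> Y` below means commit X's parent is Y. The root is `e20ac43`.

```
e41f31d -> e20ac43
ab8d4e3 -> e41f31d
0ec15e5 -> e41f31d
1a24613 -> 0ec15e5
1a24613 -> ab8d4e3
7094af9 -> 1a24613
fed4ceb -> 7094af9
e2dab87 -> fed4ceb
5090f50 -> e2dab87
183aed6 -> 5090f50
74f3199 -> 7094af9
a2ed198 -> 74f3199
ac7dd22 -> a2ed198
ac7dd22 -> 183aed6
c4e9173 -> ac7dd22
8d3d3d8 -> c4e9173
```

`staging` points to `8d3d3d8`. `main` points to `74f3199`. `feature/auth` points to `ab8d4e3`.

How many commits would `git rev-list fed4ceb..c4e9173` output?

Reachable from c4e9173: {0ec15e5, 183aed6, 1a24613, 5090f50, 7094af9, 74f3199, a2ed198, ab8d4e3, ac7dd22, c4e9173, e20ac43, e2dab87, e41f31d, fed4ceb}.
Reachable from fed4ceb: {0ec15e5, 1a24613, 7094af9, ab8d4e3, e20ac43, e41f31d, fed4ceb}.
In c4e9173's history but not fed4ceb's: {183aed6, 5090f50, 74f3199, a2ed198, ac7dd22, c4e9173, e2dab87} — 7 commits.

7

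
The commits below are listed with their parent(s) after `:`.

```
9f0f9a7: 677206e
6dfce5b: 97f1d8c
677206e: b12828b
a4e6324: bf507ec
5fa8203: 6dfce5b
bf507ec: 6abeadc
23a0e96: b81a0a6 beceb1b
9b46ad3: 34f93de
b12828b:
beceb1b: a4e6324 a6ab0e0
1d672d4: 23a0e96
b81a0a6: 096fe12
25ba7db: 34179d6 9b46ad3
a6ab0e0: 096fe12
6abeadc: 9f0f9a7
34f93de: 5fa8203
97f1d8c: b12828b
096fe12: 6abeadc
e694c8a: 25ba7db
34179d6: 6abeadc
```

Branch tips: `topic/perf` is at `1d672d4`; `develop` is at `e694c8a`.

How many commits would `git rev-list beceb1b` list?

Walking parent pointers from beceb1b: reachable set = {096fe12, 677206e, 6abeadc, 9f0f9a7, a4e6324, a6ab0e0, b12828b, beceb1b, bf507ec}.
That is 9 commits.

9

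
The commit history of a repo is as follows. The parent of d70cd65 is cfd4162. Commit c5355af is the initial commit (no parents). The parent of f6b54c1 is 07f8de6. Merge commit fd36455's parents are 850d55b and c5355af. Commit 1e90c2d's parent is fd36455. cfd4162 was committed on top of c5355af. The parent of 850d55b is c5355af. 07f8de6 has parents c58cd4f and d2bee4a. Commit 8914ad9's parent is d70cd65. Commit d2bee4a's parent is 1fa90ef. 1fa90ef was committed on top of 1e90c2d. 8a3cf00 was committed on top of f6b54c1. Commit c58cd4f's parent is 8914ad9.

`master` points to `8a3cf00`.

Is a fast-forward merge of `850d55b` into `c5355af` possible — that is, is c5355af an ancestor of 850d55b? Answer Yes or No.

Yes

A fast-forward from c5355af to 850d55b is possible iff c5355af is an ancestor of 850d55b.
Ancestors of 850d55b: {850d55b, c5355af}.
c5355af is among them, so fast-forward is possible.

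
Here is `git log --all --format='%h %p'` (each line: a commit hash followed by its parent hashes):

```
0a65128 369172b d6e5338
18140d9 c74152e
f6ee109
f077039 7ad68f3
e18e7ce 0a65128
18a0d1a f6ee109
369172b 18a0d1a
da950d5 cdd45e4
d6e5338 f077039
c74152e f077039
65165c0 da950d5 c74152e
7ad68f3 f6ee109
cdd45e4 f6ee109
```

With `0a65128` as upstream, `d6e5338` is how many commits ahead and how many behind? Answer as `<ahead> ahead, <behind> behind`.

0 ahead, 3 behind

Reachable from d6e5338: {7ad68f3, d6e5338, f077039, f6ee109}.
Reachable from 0a65128: {0a65128, 18a0d1a, 369172b, 7ad68f3, d6e5338, f077039, f6ee109}.
Only in d6e5338's history (ahead): {} — 0.
Only in 0a65128's history (behind): {0a65128, 18a0d1a, 369172b} — 3.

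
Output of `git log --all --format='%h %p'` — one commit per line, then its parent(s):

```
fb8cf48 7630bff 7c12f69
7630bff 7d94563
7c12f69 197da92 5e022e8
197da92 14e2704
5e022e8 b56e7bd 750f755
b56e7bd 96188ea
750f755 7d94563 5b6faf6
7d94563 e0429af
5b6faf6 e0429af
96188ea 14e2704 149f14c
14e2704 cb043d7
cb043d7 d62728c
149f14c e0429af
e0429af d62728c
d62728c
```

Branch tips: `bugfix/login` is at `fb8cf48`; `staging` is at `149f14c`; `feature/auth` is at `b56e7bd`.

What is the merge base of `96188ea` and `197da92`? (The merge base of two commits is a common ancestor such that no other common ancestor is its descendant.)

Ancestors of 96188ea: {149f14c, 14e2704, 96188ea, cb043d7, d62728c, e0429af}.
Ancestors of 197da92: {14e2704, 197da92, cb043d7, d62728c}.
Common ancestors: {14e2704, cb043d7, d62728c}.
Among these, 14e2704 is not an ancestor of any other common ancestor — it is the merge base.

14e2704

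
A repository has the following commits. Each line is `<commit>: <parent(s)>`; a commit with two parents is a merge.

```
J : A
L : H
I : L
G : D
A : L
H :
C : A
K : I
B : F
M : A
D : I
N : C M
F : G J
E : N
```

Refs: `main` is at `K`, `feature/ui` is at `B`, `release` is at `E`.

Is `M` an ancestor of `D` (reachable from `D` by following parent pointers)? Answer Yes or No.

No

Ancestors of D: {D, H, I, L}.
M is not in that set, so it is not an ancestor of D.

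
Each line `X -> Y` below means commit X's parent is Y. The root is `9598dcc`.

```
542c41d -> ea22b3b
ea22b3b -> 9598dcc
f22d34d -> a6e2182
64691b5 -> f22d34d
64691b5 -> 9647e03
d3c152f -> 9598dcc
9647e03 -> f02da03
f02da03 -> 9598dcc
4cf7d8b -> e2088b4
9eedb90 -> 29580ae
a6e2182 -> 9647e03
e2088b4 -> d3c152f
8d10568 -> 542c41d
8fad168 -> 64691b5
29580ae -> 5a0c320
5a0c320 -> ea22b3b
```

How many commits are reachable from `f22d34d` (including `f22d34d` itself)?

Walking parent pointers from f22d34d: reachable set = {9598dcc, 9647e03, a6e2182, f02da03, f22d34d}.
That is 5 commits.

5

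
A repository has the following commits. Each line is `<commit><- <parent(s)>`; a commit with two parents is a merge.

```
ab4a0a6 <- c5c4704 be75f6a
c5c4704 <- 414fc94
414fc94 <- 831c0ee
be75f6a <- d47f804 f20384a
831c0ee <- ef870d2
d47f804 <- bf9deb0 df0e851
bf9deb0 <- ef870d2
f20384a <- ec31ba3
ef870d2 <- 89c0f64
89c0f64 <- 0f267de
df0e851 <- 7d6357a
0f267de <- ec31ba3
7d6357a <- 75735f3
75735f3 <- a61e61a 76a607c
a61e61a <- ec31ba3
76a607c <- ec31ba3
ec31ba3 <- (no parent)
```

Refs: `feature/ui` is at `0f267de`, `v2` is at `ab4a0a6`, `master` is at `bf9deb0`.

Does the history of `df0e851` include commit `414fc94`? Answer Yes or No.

Ancestors of df0e851: {75735f3, 76a607c, 7d6357a, a61e61a, df0e851, ec31ba3}.
414fc94 is not in that set, so it is not an ancestor of df0e851.

No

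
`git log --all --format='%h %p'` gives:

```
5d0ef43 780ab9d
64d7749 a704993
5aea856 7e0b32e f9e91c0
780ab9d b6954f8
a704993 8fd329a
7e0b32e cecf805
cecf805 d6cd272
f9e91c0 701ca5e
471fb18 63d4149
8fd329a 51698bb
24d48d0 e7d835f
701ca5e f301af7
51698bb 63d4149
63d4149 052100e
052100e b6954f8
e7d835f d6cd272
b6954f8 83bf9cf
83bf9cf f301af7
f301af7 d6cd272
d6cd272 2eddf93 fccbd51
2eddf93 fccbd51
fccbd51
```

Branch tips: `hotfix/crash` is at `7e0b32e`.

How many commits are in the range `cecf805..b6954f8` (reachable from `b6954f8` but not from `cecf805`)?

3

Reachable from b6954f8: {2eddf93, 83bf9cf, b6954f8, d6cd272, f301af7, fccbd51}.
Reachable from cecf805: {2eddf93, cecf805, d6cd272, fccbd51}.
In b6954f8's history but not cecf805's: {83bf9cf, b6954f8, f301af7} — 3 commits.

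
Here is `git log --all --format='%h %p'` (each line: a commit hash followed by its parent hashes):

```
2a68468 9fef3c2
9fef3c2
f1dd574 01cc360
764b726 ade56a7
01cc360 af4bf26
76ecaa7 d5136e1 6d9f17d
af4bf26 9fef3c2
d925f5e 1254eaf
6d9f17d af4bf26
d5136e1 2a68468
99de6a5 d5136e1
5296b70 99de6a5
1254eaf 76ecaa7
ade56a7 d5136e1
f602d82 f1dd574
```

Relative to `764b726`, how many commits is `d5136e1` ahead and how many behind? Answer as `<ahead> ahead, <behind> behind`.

Reachable from d5136e1: {2a68468, 9fef3c2, d5136e1}.
Reachable from 764b726: {2a68468, 764b726, 9fef3c2, ade56a7, d5136e1}.
Only in d5136e1's history (ahead): {} — 0.
Only in 764b726's history (behind): {764b726, ade56a7} — 2.

0 ahead, 2 behind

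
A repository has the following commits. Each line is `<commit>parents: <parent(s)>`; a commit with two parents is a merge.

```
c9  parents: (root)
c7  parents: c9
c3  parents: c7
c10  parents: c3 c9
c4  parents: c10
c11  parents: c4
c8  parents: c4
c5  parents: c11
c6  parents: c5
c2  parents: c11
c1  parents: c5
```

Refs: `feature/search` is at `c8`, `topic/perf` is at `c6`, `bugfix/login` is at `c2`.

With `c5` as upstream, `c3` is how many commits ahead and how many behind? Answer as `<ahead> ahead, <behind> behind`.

Reachable from c3: {c3, c7, c9}.
Reachable from c5: {c10, c11, c3, c4, c5, c7, c9}.
Only in c3's history (ahead): {} — 0.
Only in c5's history (behind): {c10, c11, c4, c5} — 4.

0 ahead, 4 behind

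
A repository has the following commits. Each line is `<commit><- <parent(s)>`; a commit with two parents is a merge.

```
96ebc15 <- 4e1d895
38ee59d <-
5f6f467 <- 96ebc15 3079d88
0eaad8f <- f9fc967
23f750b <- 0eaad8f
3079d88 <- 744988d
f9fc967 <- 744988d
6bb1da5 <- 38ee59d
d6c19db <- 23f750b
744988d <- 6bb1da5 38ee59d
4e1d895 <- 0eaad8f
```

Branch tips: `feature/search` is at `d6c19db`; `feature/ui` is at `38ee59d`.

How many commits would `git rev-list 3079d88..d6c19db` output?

4

Reachable from d6c19db: {0eaad8f, 23f750b, 38ee59d, 6bb1da5, 744988d, d6c19db, f9fc967}.
Reachable from 3079d88: {3079d88, 38ee59d, 6bb1da5, 744988d}.
In d6c19db's history but not 3079d88's: {0eaad8f, 23f750b, d6c19db, f9fc967} — 4 commits.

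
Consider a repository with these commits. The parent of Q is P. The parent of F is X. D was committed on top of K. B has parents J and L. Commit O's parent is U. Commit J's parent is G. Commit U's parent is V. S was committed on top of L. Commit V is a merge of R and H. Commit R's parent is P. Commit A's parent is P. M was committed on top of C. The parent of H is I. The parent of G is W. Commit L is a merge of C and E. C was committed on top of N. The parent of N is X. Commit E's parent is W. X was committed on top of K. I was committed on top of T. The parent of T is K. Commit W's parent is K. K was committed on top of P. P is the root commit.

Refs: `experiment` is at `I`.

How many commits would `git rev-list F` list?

Walking parent pointers from F: reachable set = {F, K, P, X}.
That is 4 commits.

4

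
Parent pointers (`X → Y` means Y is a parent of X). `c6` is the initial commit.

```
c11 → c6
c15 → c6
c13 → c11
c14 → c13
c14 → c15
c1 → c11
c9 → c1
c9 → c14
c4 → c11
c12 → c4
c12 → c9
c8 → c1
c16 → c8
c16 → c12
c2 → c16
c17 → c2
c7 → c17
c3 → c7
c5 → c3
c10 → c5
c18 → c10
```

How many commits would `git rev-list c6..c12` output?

Reachable from c12: {c1, c11, c12, c13, c14, c15, c4, c6, c9}.
Reachable from c6: {c6}.
In c12's history but not c6's: {c1, c11, c12, c13, c14, c15, c4, c9} — 8 commits.

8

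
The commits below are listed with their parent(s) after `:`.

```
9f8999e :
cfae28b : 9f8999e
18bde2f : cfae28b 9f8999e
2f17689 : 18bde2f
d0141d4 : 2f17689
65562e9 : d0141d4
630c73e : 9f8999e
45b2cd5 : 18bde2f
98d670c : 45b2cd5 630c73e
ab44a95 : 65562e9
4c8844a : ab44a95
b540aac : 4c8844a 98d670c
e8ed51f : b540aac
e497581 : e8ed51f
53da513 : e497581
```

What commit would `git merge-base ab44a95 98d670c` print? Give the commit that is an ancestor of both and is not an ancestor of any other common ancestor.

Ancestors of ab44a95: {18bde2f, 2f17689, 65562e9, 9f8999e, ab44a95, cfae28b, d0141d4}.
Ancestors of 98d670c: {18bde2f, 45b2cd5, 630c73e, 98d670c, 9f8999e, cfae28b}.
Common ancestors: {18bde2f, 9f8999e, cfae28b}.
Among these, 18bde2f is not an ancestor of any other common ancestor — it is the merge base.

18bde2f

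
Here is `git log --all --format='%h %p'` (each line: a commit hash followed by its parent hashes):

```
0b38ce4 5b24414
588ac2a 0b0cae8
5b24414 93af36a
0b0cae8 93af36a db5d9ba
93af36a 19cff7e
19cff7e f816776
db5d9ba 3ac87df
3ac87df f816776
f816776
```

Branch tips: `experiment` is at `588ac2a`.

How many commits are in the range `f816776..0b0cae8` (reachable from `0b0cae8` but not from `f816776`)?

5

Reachable from 0b0cae8: {0b0cae8, 19cff7e, 3ac87df, 93af36a, db5d9ba, f816776}.
Reachable from f816776: {f816776}.
In 0b0cae8's history but not f816776's: {0b0cae8, 19cff7e, 3ac87df, 93af36a, db5d9ba} — 5 commits.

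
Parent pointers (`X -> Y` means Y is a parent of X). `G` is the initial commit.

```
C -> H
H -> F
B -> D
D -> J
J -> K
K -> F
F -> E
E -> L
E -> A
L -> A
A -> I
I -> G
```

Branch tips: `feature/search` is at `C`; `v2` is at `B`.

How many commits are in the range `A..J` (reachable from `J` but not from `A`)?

5

Reachable from J: {A, E, F, G, I, J, K, L}.
Reachable from A: {A, G, I}.
In J's history but not A's: {E, F, J, K, L} — 5 commits.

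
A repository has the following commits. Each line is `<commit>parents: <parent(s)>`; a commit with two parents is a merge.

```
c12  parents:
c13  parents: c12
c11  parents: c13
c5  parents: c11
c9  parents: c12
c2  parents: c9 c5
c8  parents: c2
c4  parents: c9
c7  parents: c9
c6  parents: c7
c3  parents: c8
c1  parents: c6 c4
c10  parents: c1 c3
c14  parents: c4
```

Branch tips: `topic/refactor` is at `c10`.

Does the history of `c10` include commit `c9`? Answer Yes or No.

Yes

Ancestors of c10 (commits reachable by following parents): {c1, c10, c11, c12, c13, c2, c3, c4, c5, c6, c7, c8, c9}.
c9 is in that set, so it is an ancestor of c10.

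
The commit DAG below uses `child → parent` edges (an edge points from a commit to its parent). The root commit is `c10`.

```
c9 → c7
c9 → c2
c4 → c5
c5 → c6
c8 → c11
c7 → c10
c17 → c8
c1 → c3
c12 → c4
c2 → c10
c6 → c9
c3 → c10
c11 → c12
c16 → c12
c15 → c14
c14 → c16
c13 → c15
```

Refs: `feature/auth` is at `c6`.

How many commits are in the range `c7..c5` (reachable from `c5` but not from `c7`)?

Reachable from c5: {c10, c2, c5, c6, c7, c9}.
Reachable from c7: {c10, c7}.
In c5's history but not c7's: {c2, c5, c6, c9} — 4 commits.

4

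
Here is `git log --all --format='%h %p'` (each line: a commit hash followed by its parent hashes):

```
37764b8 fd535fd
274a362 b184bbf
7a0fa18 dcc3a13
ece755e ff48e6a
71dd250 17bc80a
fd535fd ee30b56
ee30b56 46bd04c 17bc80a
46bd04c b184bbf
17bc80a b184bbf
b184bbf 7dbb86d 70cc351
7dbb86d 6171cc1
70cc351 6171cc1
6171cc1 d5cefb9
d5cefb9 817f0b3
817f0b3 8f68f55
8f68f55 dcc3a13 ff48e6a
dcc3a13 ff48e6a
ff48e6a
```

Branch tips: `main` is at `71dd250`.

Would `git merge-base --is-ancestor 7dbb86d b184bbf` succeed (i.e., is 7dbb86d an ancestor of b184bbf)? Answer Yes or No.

Yes

Ancestors of b184bbf (commits reachable by following parents): {6171cc1, 70cc351, 7dbb86d, 817f0b3, 8f68f55, b184bbf, d5cefb9, dcc3a13, ff48e6a}.
7dbb86d is in that set, so it is an ancestor of b184bbf.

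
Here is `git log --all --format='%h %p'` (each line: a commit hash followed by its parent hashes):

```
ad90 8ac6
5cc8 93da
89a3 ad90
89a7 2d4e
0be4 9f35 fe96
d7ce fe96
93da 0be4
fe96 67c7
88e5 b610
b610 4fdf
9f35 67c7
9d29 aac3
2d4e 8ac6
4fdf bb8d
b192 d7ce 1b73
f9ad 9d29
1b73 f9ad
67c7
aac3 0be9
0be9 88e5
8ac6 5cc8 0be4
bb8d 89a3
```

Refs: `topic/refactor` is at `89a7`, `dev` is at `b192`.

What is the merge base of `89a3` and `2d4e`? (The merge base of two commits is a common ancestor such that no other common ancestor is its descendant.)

Ancestors of 89a3: {0be4, 5cc8, 67c7, 89a3, 8ac6, 93da, 9f35, ad90, fe96}.
Ancestors of 2d4e: {0be4, 2d4e, 5cc8, 67c7, 8ac6, 93da, 9f35, fe96}.
Common ancestors: {0be4, 5cc8, 67c7, 8ac6, 93da, 9f35, fe96}.
Among these, 8ac6 is not an ancestor of any other common ancestor — it is the merge base.

8ac6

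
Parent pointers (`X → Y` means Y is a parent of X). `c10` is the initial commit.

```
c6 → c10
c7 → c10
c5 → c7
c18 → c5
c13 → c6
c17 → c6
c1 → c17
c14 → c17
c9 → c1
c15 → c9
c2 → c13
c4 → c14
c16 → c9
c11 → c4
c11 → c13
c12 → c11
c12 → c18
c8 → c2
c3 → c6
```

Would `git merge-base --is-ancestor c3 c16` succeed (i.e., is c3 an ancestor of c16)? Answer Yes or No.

Ancestors of c16: {c1, c10, c16, c17, c6, c9}.
c3 is not in that set, so it is not an ancestor of c16.

No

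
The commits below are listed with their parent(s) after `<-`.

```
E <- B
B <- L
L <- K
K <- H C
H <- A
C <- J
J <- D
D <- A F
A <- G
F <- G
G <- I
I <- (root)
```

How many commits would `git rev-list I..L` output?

Reachable from L: {A, C, D, F, G, H, I, J, K, L}.
Reachable from I: {I}.
In L's history but not I's: {A, C, D, F, G, H, J, K, L} — 9 commits.

9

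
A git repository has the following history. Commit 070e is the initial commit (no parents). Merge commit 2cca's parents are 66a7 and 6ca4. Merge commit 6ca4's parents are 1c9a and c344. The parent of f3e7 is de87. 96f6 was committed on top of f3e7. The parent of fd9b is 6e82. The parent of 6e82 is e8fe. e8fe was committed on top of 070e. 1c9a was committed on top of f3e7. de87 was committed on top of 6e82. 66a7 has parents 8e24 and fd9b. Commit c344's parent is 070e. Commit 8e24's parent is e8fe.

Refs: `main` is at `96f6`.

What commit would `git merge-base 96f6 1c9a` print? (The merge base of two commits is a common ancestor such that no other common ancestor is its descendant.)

f3e7

Ancestors of 96f6: {070e, 6e82, 96f6, de87, e8fe, f3e7}.
Ancestors of 1c9a: {070e, 1c9a, 6e82, de87, e8fe, f3e7}.
Common ancestors: {070e, 6e82, de87, e8fe, f3e7}.
Among these, f3e7 is not an ancestor of any other common ancestor — it is the merge base.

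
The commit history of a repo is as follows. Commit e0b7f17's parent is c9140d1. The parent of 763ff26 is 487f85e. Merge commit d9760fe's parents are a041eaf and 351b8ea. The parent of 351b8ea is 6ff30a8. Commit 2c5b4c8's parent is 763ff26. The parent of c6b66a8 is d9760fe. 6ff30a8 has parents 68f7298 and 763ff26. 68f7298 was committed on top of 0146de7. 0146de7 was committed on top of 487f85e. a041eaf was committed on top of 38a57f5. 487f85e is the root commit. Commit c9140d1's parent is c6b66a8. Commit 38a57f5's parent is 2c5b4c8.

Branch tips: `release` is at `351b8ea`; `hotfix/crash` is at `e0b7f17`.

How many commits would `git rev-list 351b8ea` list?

6

Walking parent pointers from 351b8ea: reachable set = {0146de7, 351b8ea, 487f85e, 68f7298, 6ff30a8, 763ff26}.
That is 6 commits.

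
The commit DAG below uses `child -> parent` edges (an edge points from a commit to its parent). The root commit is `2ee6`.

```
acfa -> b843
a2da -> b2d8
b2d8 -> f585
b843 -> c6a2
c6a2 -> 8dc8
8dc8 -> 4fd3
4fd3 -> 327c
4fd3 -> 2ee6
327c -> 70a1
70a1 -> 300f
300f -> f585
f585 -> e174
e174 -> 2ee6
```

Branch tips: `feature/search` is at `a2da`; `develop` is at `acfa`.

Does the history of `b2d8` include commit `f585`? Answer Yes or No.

Ancestors of b2d8 (commits reachable by following parents): {2ee6, b2d8, e174, f585}.
f585 is in that set, so it is an ancestor of b2d8.

Yes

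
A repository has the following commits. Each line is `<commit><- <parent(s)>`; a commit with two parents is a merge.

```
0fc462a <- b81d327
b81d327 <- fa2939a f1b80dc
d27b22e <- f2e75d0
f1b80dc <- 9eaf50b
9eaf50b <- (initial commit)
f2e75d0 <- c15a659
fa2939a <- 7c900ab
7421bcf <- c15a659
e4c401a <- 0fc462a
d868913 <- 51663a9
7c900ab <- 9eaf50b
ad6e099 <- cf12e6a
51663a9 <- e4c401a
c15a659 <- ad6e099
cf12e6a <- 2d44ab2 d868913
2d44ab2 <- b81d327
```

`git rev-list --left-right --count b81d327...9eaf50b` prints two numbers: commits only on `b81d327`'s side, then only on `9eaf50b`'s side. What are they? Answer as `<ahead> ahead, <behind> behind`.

Reachable from b81d327: {7c900ab, 9eaf50b, b81d327, f1b80dc, fa2939a}.
Reachable from 9eaf50b: {9eaf50b}.
Only in b81d327's history (ahead): {7c900ab, b81d327, f1b80dc, fa2939a} — 4.
Only in 9eaf50b's history (behind): {} — 0.

4 ahead, 0 behind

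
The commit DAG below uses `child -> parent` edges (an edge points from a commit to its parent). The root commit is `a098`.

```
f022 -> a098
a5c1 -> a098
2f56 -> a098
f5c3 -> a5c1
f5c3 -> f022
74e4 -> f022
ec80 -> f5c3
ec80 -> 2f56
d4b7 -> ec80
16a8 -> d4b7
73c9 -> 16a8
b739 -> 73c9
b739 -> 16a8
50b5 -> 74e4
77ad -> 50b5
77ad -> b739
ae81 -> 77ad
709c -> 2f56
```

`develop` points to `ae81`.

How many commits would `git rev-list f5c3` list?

4

Walking parent pointers from f5c3: reachable set = {a098, a5c1, f022, f5c3}.
That is 4 commits.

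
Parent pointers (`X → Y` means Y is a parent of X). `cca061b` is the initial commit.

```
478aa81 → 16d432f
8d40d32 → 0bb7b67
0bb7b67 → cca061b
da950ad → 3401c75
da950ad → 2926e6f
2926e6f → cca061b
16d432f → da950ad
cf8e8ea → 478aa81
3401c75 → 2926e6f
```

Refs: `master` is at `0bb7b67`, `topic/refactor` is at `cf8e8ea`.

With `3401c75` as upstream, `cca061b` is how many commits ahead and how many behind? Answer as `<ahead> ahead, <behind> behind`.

Reachable from cca061b: {cca061b}.
Reachable from 3401c75: {2926e6f, 3401c75, cca061b}.
Only in cca061b's history (ahead): {} — 0.
Only in 3401c75's history (behind): {2926e6f, 3401c75} — 2.

0 ahead, 2 behind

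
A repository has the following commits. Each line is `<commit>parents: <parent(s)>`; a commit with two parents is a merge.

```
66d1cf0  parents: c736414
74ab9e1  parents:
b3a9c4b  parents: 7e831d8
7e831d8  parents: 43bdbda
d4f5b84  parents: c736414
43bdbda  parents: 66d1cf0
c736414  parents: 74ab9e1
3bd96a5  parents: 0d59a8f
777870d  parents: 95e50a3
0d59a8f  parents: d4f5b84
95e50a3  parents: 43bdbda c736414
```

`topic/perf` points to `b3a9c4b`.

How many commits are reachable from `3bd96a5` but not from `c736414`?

3

Reachable from 3bd96a5: {0d59a8f, 3bd96a5, 74ab9e1, c736414, d4f5b84}.
Reachable from c736414: {74ab9e1, c736414}.
In 3bd96a5's history but not c736414's: {0d59a8f, 3bd96a5, d4f5b84} — 3 commits.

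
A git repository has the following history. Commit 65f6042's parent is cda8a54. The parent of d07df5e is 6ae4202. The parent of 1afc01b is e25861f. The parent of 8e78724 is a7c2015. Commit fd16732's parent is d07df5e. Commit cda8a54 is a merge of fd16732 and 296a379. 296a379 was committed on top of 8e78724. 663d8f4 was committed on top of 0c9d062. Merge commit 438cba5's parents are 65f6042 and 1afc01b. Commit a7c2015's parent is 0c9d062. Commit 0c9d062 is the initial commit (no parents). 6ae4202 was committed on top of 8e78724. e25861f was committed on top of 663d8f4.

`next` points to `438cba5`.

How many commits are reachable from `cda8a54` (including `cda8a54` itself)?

Walking parent pointers from cda8a54: reachable set = {0c9d062, 296a379, 6ae4202, 8e78724, a7c2015, cda8a54, d07df5e, fd16732}.
That is 8 commits.

8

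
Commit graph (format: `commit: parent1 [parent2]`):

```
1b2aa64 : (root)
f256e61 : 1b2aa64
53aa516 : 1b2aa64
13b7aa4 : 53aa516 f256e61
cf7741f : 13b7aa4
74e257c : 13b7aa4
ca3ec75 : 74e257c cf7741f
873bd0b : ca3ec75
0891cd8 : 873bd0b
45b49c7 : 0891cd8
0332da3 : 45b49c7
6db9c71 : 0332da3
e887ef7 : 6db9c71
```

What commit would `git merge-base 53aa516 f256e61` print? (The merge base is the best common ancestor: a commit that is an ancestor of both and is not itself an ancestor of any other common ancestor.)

Ancestors of 53aa516: {1b2aa64, 53aa516}.
Ancestors of f256e61: {1b2aa64, f256e61}.
Common ancestors: {1b2aa64}.
The only common ancestor is 1b2aa64, so it is the merge base.

1b2aa64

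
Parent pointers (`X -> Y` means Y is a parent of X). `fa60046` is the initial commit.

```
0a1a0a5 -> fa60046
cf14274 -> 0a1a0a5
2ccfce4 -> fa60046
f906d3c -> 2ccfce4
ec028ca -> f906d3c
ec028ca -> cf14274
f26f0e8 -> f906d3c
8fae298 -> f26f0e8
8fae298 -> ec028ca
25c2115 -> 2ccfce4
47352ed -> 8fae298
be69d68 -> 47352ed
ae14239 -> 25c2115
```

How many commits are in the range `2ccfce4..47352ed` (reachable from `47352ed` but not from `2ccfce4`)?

Reachable from 47352ed: {0a1a0a5, 2ccfce4, 47352ed, 8fae298, cf14274, ec028ca, f26f0e8, f906d3c, fa60046}.
Reachable from 2ccfce4: {2ccfce4, fa60046}.
In 47352ed's history but not 2ccfce4's: {0a1a0a5, 47352ed, 8fae298, cf14274, ec028ca, f26f0e8, f906d3c} — 7 commits.

7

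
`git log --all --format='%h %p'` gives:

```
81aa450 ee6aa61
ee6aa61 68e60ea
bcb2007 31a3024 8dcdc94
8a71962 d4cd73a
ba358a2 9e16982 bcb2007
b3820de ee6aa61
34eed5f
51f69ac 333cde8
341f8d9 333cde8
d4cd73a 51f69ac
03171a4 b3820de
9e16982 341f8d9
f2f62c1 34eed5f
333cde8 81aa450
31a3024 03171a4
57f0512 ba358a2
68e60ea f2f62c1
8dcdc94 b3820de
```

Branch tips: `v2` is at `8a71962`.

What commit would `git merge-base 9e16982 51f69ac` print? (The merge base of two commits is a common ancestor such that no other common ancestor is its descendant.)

Ancestors of 9e16982: {333cde8, 341f8d9, 34eed5f, 68e60ea, 81aa450, 9e16982, ee6aa61, f2f62c1}.
Ancestors of 51f69ac: {333cde8, 34eed5f, 51f69ac, 68e60ea, 81aa450, ee6aa61, f2f62c1}.
Common ancestors: {333cde8, 34eed5f, 68e60ea, 81aa450, ee6aa61, f2f62c1}.
Among these, 333cde8 is not an ancestor of any other common ancestor — it is the merge base.

333cde8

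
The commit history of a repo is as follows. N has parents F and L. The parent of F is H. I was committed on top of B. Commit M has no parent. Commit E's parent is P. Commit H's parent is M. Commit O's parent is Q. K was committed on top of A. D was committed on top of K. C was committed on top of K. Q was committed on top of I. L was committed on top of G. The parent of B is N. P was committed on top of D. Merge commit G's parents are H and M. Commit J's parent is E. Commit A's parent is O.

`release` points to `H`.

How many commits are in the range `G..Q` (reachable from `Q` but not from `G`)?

Reachable from Q: {B, F, G, H, I, L, M, N, Q}.
Reachable from G: {G, H, M}.
In Q's history but not G's: {B, F, I, L, N, Q} — 6 commits.

6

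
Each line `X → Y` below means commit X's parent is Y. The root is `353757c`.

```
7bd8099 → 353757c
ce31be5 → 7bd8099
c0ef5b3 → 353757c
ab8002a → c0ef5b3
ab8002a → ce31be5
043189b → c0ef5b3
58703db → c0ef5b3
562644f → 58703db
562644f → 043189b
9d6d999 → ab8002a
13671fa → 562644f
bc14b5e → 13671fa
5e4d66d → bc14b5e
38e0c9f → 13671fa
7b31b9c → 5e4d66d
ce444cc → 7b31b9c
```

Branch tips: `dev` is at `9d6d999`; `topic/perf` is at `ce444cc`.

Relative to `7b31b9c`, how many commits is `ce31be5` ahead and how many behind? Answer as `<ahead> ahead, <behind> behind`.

2 ahead, 8 behind

Reachable from ce31be5: {353757c, 7bd8099, ce31be5}.
Reachable from 7b31b9c: {043189b, 13671fa, 353757c, 562644f, 58703db, 5e4d66d, 7b31b9c, bc14b5e, c0ef5b3}.
Only in ce31be5's history (ahead): {7bd8099, ce31be5} — 2.
Only in 7b31b9c's history (behind): {043189b, 13671fa, 562644f, 58703db, 5e4d66d, 7b31b9c, bc14b5e, c0ef5b3} — 8.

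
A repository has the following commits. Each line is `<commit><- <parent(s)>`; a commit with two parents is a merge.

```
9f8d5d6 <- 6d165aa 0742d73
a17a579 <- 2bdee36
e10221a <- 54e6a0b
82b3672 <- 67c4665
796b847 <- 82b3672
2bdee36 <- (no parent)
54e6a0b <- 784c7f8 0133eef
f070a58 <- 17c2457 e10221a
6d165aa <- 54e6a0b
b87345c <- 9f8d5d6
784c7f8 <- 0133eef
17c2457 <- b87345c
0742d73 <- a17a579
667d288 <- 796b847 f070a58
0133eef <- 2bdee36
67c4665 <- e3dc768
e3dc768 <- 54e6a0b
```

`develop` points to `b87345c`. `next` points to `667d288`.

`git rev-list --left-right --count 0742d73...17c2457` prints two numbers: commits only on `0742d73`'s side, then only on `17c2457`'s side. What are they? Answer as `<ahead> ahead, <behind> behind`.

0 ahead, 7 behind

Reachable from 0742d73: {0742d73, 2bdee36, a17a579}.
Reachable from 17c2457: {0133eef, 0742d73, 17c2457, 2bdee36, 54e6a0b, 6d165aa, 784c7f8, 9f8d5d6, a17a579, b87345c}.
Only in 0742d73's history (ahead): {} — 0.
Only in 17c2457's history (behind): {0133eef, 17c2457, 54e6a0b, 6d165aa, 784c7f8, 9f8d5d6, b87345c} — 7.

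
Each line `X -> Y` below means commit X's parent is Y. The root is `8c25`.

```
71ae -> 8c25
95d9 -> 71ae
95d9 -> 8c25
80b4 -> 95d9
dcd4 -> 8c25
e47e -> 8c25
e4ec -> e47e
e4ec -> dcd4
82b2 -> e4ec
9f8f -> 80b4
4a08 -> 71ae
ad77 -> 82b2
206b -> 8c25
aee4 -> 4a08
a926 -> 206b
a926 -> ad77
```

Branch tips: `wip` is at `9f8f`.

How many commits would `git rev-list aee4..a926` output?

7

Reachable from a926: {206b, 82b2, 8c25, a926, ad77, dcd4, e47e, e4ec}.
Reachable from aee4: {4a08, 71ae, 8c25, aee4}.
In a926's history but not aee4's: {206b, 82b2, a926, ad77, dcd4, e47e, e4ec} — 7 commits.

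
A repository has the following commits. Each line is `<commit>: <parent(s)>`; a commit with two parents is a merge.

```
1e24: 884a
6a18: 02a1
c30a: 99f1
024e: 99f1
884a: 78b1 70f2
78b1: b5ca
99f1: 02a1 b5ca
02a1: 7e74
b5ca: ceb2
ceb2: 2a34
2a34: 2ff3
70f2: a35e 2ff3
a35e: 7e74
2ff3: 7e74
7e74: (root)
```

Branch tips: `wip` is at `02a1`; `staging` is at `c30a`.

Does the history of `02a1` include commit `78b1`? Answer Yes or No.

Ancestors of 02a1: {02a1, 7e74}.
78b1 is not in that set, so it is not an ancestor of 02a1.

No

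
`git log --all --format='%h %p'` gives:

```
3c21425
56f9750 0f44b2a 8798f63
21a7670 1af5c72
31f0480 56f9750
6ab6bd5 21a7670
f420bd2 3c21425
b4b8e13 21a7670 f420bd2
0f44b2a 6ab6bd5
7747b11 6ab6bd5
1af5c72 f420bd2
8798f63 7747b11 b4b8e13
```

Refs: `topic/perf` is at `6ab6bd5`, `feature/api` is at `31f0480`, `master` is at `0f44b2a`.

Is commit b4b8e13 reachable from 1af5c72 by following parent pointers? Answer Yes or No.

Ancestors of 1af5c72: {1af5c72, 3c21425, f420bd2}.
b4b8e13 is not in that set, so it is not an ancestor of 1af5c72.

No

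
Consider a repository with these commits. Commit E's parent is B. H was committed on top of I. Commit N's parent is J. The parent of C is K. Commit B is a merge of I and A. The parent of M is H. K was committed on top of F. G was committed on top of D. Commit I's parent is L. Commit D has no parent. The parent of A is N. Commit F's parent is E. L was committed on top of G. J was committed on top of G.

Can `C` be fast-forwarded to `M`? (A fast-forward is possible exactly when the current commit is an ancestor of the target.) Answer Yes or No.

A fast-forward from C to M is possible iff C is an ancestor of M.
Ancestors of M: {D, G, H, I, L, M}.
C is not among them, so fast-forward is not possible.

No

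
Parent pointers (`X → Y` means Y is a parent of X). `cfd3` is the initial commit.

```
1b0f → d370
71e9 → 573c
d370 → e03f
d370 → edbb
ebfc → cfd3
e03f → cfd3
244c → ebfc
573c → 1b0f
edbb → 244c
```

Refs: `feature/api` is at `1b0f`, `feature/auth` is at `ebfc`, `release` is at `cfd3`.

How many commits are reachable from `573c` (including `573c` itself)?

8

Walking parent pointers from 573c: reachable set = {1b0f, 244c, 573c, cfd3, d370, e03f, ebfc, edbb}.
That is 8 commits.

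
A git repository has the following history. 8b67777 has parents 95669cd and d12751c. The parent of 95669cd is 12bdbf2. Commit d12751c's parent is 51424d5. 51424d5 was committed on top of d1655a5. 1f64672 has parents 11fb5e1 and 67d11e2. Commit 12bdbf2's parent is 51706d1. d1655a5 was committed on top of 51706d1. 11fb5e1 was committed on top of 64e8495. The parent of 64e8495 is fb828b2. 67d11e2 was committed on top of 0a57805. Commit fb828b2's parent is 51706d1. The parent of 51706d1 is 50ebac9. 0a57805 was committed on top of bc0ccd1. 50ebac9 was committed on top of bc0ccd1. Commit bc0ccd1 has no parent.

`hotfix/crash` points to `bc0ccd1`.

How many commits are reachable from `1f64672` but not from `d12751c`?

6

Reachable from 1f64672: {0a57805, 11fb5e1, 1f64672, 50ebac9, 51706d1, 64e8495, 67d11e2, bc0ccd1, fb828b2}.
Reachable from d12751c: {50ebac9, 51424d5, 51706d1, bc0ccd1, d12751c, d1655a5}.
In 1f64672's history but not d12751c's: {0a57805, 11fb5e1, 1f64672, 64e8495, 67d11e2, fb828b2} — 6 commits.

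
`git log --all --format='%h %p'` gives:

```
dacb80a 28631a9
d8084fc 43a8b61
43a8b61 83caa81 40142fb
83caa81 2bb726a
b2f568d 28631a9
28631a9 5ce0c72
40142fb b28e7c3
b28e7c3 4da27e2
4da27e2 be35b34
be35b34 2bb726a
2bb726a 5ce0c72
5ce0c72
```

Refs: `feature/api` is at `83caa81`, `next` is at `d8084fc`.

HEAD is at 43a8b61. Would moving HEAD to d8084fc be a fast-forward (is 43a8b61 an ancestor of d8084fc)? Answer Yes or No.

A fast-forward from 43a8b61 to d8084fc is possible iff 43a8b61 is an ancestor of d8084fc.
Ancestors of d8084fc: {2bb726a, 40142fb, 43a8b61, 4da27e2, 5ce0c72, 83caa81, b28e7c3, be35b34, d8084fc}.
43a8b61 is among them, so fast-forward is possible.

Yes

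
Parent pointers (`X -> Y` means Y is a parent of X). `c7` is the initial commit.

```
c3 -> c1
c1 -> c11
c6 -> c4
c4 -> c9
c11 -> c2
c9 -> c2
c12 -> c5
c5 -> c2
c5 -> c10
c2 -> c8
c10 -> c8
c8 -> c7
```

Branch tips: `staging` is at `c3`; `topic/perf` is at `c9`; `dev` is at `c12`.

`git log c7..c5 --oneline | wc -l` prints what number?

4

Reachable from c5: {c10, c2, c5, c7, c8}.
Reachable from c7: {c7}.
In c5's history but not c7's: {c10, c2, c5, c8} — 4 commits.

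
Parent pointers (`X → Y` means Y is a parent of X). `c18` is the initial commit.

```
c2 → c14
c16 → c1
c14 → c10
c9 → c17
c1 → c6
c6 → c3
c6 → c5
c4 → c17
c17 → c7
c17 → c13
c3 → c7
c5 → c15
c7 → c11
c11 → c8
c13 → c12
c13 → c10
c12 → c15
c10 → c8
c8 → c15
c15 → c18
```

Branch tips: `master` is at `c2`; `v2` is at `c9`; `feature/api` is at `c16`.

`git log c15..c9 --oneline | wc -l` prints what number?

8

Reachable from c9: {c10, c11, c12, c13, c15, c17, c18, c7, c8, c9}.
Reachable from c15: {c15, c18}.
In c9's history but not c15's: {c10, c11, c12, c13, c17, c7, c8, c9} — 8 commits.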